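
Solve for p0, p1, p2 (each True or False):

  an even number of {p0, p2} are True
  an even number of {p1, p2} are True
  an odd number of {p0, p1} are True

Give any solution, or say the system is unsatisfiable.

Adding constraints 1, 2, 3 mod 2: every variable appears an even number of times on the left, so the left side is 0.
But the right sides sum to 1 (mod 2). 0 ≠ 1 — the system is inconsistent.

Unsatisfiable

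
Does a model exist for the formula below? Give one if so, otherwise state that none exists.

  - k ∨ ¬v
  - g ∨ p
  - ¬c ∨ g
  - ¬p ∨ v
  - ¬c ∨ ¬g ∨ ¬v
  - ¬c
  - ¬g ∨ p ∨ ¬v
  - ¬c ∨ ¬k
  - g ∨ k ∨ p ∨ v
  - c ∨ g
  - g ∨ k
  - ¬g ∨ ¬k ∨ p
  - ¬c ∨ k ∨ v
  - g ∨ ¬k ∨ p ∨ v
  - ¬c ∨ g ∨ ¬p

Unit clause (¬c) forces c = False.
In (c ∨ g) only g is left, so g = True.
Set k = True.
  then (¬g ∨ ¬k ∨ p) forces p = True.
  then (¬p ∨ v) forces v = True.
All clauses satisfied.

g = True; k = True; c = False; v = True; p = True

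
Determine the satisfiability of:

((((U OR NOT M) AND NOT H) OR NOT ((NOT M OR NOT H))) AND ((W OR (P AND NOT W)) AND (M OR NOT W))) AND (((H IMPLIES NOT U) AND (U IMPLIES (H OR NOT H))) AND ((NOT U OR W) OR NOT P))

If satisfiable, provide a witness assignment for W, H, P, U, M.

W = True, H = True, P = False, U = False, M = True

  (((U OR NOT M) AND NOT H) OR NOT ((NOT M OR NOT H))) AND ((W OR (P AND NOT W)) AND (M OR NOT W)) = True
    ((U OR NOT M) AND NOT H) OR NOT ((NOT M OR NOT H)) = True
      (U OR NOT M) AND NOT H = False
        U OR NOT M = False
          NOT M = False
        NOT H = False
      NOT ((NOT M OR NOT H)) = True
        NOT M OR NOT H = False
          NOT M = False
          NOT H = False
    (W OR (P AND NOT W)) AND (M OR NOT W) = True
      W OR (P AND NOT W) = True
        P AND NOT W = False
          NOT W = False
      M OR NOT W = True
        NOT W = False
  ((H IMPLIES NOT U) AND (U IMPLIES (H OR NOT H))) AND ((NOT U OR W) OR NOT P) = True
    (H IMPLIES NOT U) AND (U IMPLIES (H OR NOT H)) = True
      H IMPLIES NOT U = True
        NOT U = True
      U IMPLIES (H OR NOT H) = True
        H OR NOT H = True
          NOT H = False
    (NOT U OR W) OR NOT P = True
      NOT U OR W = True
        NOT U = True
      NOT P = True
Both conjuncts True, so the formula holds.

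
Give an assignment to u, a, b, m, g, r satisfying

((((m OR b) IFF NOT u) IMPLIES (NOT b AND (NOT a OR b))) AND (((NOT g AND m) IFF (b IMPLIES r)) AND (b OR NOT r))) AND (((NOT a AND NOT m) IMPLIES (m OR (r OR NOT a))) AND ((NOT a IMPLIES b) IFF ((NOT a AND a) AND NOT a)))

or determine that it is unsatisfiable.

u = False, a = False, b = False, m = True, g = False, r = False

  (((m OR b) IFF NOT u) IMPLIES (NOT b AND (NOT a OR b))) AND (((NOT g AND m) IFF (b IMPLIES r)) AND (b OR NOT r)) = True
    ((m OR b) IFF NOT u) IMPLIES (NOT b AND (NOT a OR b)) = True
      (m OR b) IFF NOT u = True
        m OR b = True
        NOT u = True
      NOT b AND (NOT a OR b) = True
        NOT b = True
        NOT a OR b = True
          NOT a = True
    ((NOT g AND m) IFF (b IMPLIES r)) AND (b OR NOT r) = True
      (NOT g AND m) IFF (b IMPLIES r) = True
        NOT g AND m = True
          NOT g = True
        b IMPLIES r = True
      b OR NOT r = True
        NOT r = True
  ((NOT a AND NOT m) IMPLIES (m OR (r OR NOT a))) AND ((NOT a IMPLIES b) IFF ((NOT a AND a) AND NOT a)) = True
    (NOT a AND NOT m) IMPLIES (m OR (r OR NOT a)) = True
      NOT a AND NOT m = False
        NOT a = True
        NOT m = False
      m OR (r OR NOT a) = True
        r OR NOT a = True
          NOT a = True
    (NOT a IMPLIES b) IFF ((NOT a AND a) AND NOT a) = True
      NOT a IMPLIES b = False
        NOT a = True
      (NOT a AND a) AND NOT a = False
        NOT a AND a = False
          NOT a = True
        NOT a = True
Both conjuncts True, so the formula holds.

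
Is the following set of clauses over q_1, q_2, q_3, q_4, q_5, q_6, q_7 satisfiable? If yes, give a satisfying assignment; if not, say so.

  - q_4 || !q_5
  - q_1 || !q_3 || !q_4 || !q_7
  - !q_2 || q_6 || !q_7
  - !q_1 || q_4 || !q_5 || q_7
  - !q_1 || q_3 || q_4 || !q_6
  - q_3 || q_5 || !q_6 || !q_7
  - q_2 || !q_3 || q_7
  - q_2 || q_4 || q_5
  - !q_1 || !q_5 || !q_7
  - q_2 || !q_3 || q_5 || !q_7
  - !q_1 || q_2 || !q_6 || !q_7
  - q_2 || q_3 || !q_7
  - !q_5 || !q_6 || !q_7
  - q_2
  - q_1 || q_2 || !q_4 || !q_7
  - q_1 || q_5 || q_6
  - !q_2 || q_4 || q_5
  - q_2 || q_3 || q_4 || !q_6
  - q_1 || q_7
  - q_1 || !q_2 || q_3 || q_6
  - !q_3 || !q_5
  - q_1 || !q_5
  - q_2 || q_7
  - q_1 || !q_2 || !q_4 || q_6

Unit clause (q_2) forces q_2 = True.
Set q_1 = True.
Set q_3 = True.
  then (!q_3 || !q_5) forces q_5 = False.
  then (!q_2 || q_4 || q_5) forces q_4 = True.
Set q_6 = False.
  then (!q_2 || q_6 || !q_7) forces q_7 = False.
All clauses satisfied.

q_1=T, q_2=T, q_3=T, q_4=T, q_5=F, q_6=F, q_7=F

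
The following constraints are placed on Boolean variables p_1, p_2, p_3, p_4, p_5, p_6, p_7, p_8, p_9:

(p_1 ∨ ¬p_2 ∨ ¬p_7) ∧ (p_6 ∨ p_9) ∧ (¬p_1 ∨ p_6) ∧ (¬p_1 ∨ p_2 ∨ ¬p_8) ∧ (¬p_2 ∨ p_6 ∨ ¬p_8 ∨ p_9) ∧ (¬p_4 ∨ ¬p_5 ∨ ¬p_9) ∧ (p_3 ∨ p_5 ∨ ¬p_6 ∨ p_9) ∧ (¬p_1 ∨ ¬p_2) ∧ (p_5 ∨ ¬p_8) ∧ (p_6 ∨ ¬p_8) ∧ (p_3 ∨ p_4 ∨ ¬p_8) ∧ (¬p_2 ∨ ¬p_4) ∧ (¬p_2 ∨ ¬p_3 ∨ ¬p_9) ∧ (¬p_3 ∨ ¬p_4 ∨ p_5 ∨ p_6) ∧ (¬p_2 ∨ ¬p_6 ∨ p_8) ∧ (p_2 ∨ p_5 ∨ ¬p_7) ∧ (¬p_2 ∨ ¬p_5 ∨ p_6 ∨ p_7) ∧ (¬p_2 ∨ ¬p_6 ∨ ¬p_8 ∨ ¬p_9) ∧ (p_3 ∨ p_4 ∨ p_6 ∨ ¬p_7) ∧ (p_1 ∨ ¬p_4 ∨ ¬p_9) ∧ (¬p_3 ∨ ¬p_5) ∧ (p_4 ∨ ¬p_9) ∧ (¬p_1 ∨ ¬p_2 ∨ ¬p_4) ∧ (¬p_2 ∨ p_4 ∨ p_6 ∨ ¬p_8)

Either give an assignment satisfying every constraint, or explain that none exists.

Set p_1 = False.
Set p_2 = False.
Set p_3 = False.
Set p_4 = True.
  then (p_1 ∨ ¬p_4 ∨ ¬p_9) forces p_9 = False.
  then (p_6 ∨ p_9) forces p_6 = True.
  then (p_3 ∨ p_5 ∨ ¬p_6 ∨ p_9) forces p_5 = True.
Set p_7 = True.
Set p_8 = False.
All clauses satisfied.

p_1: False, p_2: False, p_3: False, p_4: True, p_5: True, p_6: True, p_7: True, p_8: False, p_9: False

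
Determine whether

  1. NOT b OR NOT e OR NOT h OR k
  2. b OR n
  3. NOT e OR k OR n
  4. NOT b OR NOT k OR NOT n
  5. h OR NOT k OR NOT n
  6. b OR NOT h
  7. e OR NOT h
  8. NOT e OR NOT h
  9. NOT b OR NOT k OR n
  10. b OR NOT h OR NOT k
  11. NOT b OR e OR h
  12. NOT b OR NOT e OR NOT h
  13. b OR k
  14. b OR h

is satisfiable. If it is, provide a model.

n=T, b=T, k=F, h=F, e=T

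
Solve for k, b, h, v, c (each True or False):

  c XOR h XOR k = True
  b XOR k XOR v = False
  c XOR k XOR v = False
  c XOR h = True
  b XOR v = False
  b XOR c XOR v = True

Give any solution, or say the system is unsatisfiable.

k: False; b: True; h: False; v: True; c: True

c XOR h XOR k = T XOR F XOR F = True ✓
b XOR k XOR v = T XOR F XOR T = False ✓
c XOR k XOR v = T XOR F XOR T = False ✓
c XOR h = T XOR F = True ✓
b XOR v = T XOR T = False ✓
b XOR c XOR v = T XOR T XOR T = True ✓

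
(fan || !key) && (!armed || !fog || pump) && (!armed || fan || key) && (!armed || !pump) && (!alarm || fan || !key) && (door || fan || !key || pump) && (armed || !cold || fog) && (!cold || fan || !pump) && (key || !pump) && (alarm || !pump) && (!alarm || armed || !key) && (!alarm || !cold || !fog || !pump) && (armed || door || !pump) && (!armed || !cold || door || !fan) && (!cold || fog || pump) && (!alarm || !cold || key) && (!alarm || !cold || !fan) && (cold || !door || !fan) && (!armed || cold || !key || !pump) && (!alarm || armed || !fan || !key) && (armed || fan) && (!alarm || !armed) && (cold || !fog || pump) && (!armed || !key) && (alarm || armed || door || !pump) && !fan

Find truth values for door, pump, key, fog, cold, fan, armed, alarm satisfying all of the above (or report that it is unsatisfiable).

No satisfying assignment exists.

Case fan = True:
  Clause (!fan) is falsified — contradiction.
Case fan = False:
  (fan || !key) forces key = False.
  (!armed || fan || key) forces armed = False.
  Clause (armed || fan) is falsified — contradiction.
Both cases fail, so the formula is unsatisfiable.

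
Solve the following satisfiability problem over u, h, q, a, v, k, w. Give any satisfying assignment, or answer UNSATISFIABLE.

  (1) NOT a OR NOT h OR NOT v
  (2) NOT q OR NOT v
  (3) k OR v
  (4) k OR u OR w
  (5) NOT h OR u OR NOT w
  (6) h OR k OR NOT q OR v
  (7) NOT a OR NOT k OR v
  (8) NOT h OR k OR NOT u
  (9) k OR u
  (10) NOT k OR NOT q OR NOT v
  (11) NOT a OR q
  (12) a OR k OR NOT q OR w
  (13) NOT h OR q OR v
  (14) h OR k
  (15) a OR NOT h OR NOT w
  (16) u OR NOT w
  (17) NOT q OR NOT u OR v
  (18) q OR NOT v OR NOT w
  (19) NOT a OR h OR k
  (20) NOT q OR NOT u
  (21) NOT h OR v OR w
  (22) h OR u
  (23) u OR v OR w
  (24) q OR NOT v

u = True; h = False; q = False; a = False; v = False; k = True; w = False

Set u = True.
  then (NOT q OR NOT u) forces q = False.
  then (q OR NOT v) forces v = False.
  then (k OR v) forces k = True.
  then (NOT a OR NOT k OR v) forces a = False.
  then (NOT h OR q OR v) forces h = False.
Set w = False.
All clauses satisfied.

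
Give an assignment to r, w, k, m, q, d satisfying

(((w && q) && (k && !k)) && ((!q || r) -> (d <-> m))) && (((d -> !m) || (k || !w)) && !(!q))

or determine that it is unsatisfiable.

No satisfying assignment exists.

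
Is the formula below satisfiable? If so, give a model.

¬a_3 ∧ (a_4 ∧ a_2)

a_2 = True, a_3 = False, a_4 = True

  ¬a_3 = True
  a_4 ∧ a_2 = True
Both conjuncts True, so the formula holds.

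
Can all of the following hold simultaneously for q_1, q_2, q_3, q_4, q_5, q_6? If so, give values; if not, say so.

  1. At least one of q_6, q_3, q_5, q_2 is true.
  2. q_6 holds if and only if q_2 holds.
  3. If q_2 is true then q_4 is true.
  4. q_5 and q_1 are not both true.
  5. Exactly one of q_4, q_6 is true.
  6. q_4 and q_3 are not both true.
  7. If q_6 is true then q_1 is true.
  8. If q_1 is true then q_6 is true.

q_1: False, q_2: False, q_3: False, q_4: True, q_5: True, q_6: False

  (1) {q_6, q_3, q_5, q_2}: 1 true — at least one ✓
  (2) q_6=F, q_2=F — same ✓
  (3) q_2=F ⇒ q_4: vacuous ✓
  (4) q_5=T, q_1=F — not both ✓
  (5) {q_4, q_6}: 1 true — exactly one ✓
  (6) q_4=T, q_3=F — not both ✓
  (7) q_6=F ⇒ q_1: vacuous ✓
  (8) q_1=F ⇒ q_6: vacuous ✓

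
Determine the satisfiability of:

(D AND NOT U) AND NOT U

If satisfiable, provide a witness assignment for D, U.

D = True; U = False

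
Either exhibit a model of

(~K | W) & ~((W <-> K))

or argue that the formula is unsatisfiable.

K: False; W: True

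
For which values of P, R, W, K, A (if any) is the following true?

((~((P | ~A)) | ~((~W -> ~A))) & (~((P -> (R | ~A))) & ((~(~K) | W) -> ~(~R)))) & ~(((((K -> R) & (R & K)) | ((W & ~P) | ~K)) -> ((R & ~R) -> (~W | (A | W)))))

No satisfying assignment exists.

The conjunct ~(((((K -> R) & (R & K)) | ((W & ~P) | ~K)) -> ((R & ~R) -> (~W | (A | W))))) is unsatisfiable on its own:
  R = True: this becomes ~(((K | ((W & ~P) | ~K)) -> True)) = False.
  R = False: this becomes ~((((W & ~P) | ~K) -> True)) = False.
So the whole conjunction is unsatisfiable.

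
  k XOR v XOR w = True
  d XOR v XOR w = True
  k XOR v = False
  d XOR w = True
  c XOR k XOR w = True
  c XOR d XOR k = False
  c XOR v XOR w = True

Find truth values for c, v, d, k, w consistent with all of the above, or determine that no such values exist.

c = False; v = False; d = False; k = False; w = True

k XOR v XOR w = F XOR F XOR T = True ✓
d XOR v XOR w = F XOR F XOR T = True ✓
k XOR v = F XOR F = False ✓
d XOR w = F XOR T = True ✓
c XOR k XOR w = F XOR F XOR T = True ✓
c XOR d XOR k = F XOR F XOR F = False ✓
c XOR v XOR w = F XOR F XOR T = True ✓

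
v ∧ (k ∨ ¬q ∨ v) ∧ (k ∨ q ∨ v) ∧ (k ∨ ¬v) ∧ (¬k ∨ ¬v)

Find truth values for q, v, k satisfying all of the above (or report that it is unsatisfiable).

Case v = True:
  (k ∨ ¬v) forces k = True.
  Clause (¬k ∨ ¬v) is falsified — contradiction.
Case v = False:
  Clause (v) is falsified — contradiction.
Both cases fail, so the formula is unsatisfiable.

No satisfying assignment exists.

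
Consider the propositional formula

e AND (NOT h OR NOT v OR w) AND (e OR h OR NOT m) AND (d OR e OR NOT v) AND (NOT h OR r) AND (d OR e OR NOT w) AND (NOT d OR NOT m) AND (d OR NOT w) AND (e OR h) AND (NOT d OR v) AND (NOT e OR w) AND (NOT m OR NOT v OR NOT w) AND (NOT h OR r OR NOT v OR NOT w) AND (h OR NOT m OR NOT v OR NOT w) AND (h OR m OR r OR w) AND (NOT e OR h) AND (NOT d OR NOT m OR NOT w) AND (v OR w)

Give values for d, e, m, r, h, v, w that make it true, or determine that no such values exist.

d = True, e = True, m = False, r = True, h = True, v = True, w = True

Unit clause (e) forces e = True.
In (NOT e OR w) only w is left, so w = True.
In (NOT e OR h) only h is left, so h = True.
In (NOT h OR r) only r is left, so r = True.
In (d OR NOT w) only d is left, so d = True.
In (NOT d OR v) only v is left, so v = True.
In (NOT m OR NOT v OR NOT w) only NOT m is left, so m = False.
All clauses satisfied.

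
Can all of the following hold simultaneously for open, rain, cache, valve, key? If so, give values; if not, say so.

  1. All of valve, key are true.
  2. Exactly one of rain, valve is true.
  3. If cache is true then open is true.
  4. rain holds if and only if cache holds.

open: True; rain: False; cache: False; valve: True; key: True

  (1) {valve, key}: all 2 true ✓
  (2) {rain, valve}: 1 true — exactly one ✓
  (3) cache=F ⇒ open: vacuous ✓
  (4) rain=F, cache=F — same ✓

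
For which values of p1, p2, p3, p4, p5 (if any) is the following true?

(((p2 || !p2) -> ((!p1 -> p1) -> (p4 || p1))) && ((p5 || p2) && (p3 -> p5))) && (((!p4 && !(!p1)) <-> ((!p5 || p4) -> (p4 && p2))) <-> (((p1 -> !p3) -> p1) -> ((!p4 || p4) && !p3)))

p1: True, p2: False, p3: False, p4: True, p5: True

  ((p2 || !p2) -> ((!p1 -> p1) -> (p4 || p1))) && ((p5 || p2) && (p3 -> p5)) = True
    (p2 || !p2) -> ((!p1 -> p1) -> (p4 || p1)) = True
      p2 || !p2 = True
        !p2 = True
      (!p1 -> p1) -> (p4 || p1) = True
        !p1 -> p1 = True
          !p1 = False
        p4 || p1 = True
    (p5 || p2) && (p3 -> p5) = True
      p5 || p2 = True
      p3 -> p5 = True
  ((!p4 && !(!p1)) <-> ((!p5 || p4) -> (p4 && p2))) <-> (((p1 -> !p3) -> p1) -> ((!p4 || p4) && !p3)) = True
    (!p4 && !(!p1)) <-> ((!p5 || p4) -> (p4 && p2)) = True
      !p4 && !(!p1) = False
        !p4 = False
        !(!p1) = True
          !p1 = False
      (!p5 || p4) -> (p4 && p2) = False
        !p5 || p4 = True
          !p5 = False
        p4 && p2 = False
    ((p1 -> !p3) -> p1) -> ((!p4 || p4) && !p3) = True
      (p1 -> !p3) -> p1 = True
        p1 -> !p3 = True
          !p3 = True
      (!p4 || p4) && !p3 = True
        !p4 || p4 = True
          !p4 = False
        !p3 = True
Both conjuncts True, so the formula holds.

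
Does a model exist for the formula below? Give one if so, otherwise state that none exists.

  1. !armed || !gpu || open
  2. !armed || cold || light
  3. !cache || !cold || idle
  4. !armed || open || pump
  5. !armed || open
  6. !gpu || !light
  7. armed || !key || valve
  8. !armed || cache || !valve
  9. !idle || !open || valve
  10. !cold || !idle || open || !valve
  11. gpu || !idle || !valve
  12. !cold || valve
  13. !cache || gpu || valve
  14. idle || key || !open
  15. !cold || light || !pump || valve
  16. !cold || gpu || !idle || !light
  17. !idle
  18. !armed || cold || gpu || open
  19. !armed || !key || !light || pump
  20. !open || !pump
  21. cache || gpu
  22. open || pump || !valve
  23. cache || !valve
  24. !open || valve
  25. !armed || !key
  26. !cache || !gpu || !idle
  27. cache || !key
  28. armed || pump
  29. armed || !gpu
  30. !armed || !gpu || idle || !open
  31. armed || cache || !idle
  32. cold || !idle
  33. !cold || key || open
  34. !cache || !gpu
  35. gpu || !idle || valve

Unit clause (!idle) forces idle = False.
Set valve = True.
  then (cache || !valve) forces cache = True.
  then (!cache || !gpu) forces gpu = False.
  then (!cache || !cold || idle) forces cold = False.
Try armed = True:
  (!armed || cold || light) forces light = True.
  (!armed || open) forces open = True.
  (idle || key || !open) forces key = True.
  clause (!armed || !key) is falsified — backtrack.
So armed = False.
  then (armed || pump) forces pump = True.
  then (!open || !pump) forces open = False.
Set light = False.
Set key = True.
All clauses satisfied.

valve: True, armed: False, pump: True, gpu: False, idle: False, open: False, light: False, cold: False, cache: True, key: True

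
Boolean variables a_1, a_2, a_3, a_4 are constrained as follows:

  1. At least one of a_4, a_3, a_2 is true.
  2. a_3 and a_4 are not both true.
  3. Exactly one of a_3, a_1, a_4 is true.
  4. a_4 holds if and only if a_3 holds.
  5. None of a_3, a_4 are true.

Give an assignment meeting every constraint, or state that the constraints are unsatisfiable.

a_1 = True, a_2 = True, a_3 = False, a_4 = False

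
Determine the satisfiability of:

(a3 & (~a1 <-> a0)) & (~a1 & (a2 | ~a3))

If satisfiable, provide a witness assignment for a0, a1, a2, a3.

a0 = True, a1 = False, a2 = True, a3 = True

  a3 & (~a1 <-> a0) = True
    ~a1 <-> a0 = True
      ~a1 = True
  ~a1 & (a2 | ~a3) = True
    ~a1 = True
    a2 | ~a3 = True
      ~a3 = False
Both conjuncts True, so the formula holds.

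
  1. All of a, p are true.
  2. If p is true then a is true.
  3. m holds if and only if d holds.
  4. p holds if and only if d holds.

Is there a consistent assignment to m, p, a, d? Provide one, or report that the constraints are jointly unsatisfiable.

m = True, p = True, a = True, d = True

  (1) {a, p}: all 2 true ✓
  (2) p=T ⇒ a: T ✓
  (3) m=T, d=T — same ✓
  (4) p=T, d=T — same ✓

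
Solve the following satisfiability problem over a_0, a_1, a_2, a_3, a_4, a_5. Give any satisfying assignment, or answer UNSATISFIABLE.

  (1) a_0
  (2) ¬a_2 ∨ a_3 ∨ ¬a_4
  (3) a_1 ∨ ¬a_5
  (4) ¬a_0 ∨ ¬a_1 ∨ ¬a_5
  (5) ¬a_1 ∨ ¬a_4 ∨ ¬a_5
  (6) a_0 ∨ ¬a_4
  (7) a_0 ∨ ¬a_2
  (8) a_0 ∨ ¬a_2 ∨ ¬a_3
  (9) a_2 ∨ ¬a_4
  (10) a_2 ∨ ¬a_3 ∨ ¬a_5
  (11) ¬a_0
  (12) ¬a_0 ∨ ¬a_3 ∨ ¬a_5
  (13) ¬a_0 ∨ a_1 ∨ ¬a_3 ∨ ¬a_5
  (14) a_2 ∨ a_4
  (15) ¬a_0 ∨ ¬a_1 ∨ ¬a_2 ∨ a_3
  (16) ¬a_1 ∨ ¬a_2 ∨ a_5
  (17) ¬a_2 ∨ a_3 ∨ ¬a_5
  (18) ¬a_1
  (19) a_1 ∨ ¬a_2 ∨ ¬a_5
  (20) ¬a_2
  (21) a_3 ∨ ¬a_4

No satisfying assignment exists.

Case a_0 = True:
  Clause (¬a_0) is falsified — contradiction.
Case a_0 = False:
  Clause (a_0) is falsified — contradiction.
Both cases fail, so the formula is unsatisfiable.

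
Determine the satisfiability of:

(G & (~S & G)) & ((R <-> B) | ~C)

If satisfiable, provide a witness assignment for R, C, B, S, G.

R = False, C = False, B = True, S = False, G = True

  G & (~S & G) = True
    ~S & G = True
      ~S = True
  (R <-> B) | ~C = True
    R <-> B = False
    ~C = True
Both conjuncts True, so the formula holds.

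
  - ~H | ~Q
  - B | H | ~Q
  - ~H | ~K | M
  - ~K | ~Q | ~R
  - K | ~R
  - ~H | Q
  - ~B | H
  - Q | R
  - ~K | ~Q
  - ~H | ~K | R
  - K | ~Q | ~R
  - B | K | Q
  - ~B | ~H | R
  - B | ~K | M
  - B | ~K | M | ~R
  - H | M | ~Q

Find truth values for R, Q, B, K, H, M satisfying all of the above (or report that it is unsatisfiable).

R=T, Q=F, B=F, K=T, H=F, M=T

Set R = True.
  then (K | ~R) forces K = True.
  then (~K | ~Q) forces Q = False.
  then (~H | Q) forces H = False.
  then (~B | H) forces B = False.
  then (B | ~K | M) forces M = True.
All clauses satisfied.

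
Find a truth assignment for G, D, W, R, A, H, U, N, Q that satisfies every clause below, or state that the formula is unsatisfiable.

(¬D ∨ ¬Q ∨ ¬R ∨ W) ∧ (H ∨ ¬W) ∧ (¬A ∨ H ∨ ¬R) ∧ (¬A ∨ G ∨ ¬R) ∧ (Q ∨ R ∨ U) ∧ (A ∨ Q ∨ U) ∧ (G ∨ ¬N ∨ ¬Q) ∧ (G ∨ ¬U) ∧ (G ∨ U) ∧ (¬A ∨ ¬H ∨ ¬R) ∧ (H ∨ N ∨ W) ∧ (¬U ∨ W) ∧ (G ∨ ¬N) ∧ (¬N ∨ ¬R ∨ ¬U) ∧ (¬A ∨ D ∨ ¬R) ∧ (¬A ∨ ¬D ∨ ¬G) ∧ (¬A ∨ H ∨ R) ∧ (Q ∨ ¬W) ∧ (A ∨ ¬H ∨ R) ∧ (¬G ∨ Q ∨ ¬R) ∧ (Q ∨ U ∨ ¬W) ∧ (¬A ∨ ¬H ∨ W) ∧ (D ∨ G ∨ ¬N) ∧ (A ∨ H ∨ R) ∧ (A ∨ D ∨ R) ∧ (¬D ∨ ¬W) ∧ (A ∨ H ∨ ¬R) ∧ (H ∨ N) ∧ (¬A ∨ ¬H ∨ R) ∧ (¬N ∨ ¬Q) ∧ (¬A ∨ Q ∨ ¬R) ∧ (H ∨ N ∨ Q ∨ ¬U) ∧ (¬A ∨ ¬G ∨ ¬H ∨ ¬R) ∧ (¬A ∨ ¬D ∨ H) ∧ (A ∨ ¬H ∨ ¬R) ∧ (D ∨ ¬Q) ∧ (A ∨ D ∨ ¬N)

Case D = True:
  (¬D ∨ ¬W) forces W = False.
  (¬U ∨ W) forces U = False.
  (G ∨ U) forces G = True.
  (¬A ∨ ¬D ∨ ¬G) forces A = False.
  (A ∨ Q ∨ U) forces Q = True.
  (¬D ∨ ¬Q ∨ ¬R ∨ W) forces R = False.
  (A ∨ ¬H ∨ R) forces H = False.
  Clause (A ∨ H ∨ R) is falsified — contradiction.
Case D = False:
  (D ∨ ¬Q) forces Q = False.
  (Q ∨ ¬W) forces W = False.
  (¬U ∨ W) forces U = False.
  (Q ∨ R ∨ U) forces R = True.
  (A ∨ Q ∨ U) forces A = True.
  Clause (¬A ∨ D ∨ ¬R) is falsified — contradiction.
Both cases fail, so the formula is unsatisfiable.

UNSATISFIABLE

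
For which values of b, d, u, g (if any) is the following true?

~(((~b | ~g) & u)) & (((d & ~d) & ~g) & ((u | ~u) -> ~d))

Case d = True: the conjunct ~d is False.
Case d = False: the conjunct d is False.
Both cases fail — unsatisfiable.

Unsatisfiable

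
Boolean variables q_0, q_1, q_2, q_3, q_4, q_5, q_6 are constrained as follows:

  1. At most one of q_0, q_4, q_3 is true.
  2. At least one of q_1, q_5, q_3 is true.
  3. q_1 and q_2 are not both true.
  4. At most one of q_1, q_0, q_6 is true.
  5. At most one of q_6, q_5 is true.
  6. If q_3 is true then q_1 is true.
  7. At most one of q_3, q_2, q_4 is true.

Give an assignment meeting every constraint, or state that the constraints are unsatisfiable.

q_0 = False; q_1 = False; q_2 = False; q_3 = False; q_4 = True; q_5 = True; q_6 = False

  (1) {q_0, q_4, q_3}: 1 true — at most one ✓
  (2) {q_1, q_5, q_3}: 1 true — at least one ✓
  (3) q_1=F, q_2=F — not both ✓
  (4) {q_1, q_0, q_6}: 0 true — at most one ✓
  (5) {q_6, q_5}: 1 true — at most one ✓
  (6) q_3=F ⇒ q_1: vacuous ✓
  (7) {q_3, q_2, q_4}: 1 true — at most one ✓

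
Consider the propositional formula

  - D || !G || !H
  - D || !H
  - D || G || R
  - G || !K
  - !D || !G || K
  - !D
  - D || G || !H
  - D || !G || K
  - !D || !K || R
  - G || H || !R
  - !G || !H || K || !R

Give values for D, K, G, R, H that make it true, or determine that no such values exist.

D: False; K: True; G: True; R: False; H: False

Unit clause (!D) forces D = False.
In (D || !H) only !H is left, so H = False.
Try K = False:
  (D || !G || K) forces G = False.
  (D || G || R) forces R = True.
  clause (G || H || !R) is falsified — backtrack.
So K = True.
  then (G || !K) forces G = True.
Set R = False.
All clauses satisfied.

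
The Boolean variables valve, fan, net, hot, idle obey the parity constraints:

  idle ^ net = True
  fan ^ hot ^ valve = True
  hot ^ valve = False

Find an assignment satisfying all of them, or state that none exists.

valve=T, fan=T, net=F, hot=T, idle=T

idle ^ net = T ^ F = True ✓
fan ^ hot ^ valve = T ^ T ^ T = True ✓
hot ^ valve = T ^ T = False ✓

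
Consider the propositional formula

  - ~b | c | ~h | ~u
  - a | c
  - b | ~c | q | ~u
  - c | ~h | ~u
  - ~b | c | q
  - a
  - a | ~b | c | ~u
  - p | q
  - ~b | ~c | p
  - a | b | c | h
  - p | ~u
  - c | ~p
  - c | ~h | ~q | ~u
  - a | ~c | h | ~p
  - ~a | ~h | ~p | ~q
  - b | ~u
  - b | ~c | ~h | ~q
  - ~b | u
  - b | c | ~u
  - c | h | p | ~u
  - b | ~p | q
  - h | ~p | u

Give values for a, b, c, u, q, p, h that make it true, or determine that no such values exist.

a: True; b: True; c: True; u: True; q: False; p: True; h: False

Unit clause (a) forces a = True.
Set b = True.
  then (~b | u) forces u = True.
  then (p | ~u) forces p = True.
  then (c | ~p) forces c = True.
Set q = False.
Set h = False.
All clauses satisfied.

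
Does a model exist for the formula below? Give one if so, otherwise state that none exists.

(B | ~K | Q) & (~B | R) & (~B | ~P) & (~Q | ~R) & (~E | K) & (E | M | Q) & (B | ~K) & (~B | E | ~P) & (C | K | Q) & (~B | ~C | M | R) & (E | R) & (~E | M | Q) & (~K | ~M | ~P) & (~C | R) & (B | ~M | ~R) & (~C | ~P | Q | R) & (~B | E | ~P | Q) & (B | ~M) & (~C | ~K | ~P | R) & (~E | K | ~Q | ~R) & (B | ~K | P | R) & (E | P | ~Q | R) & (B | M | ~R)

Set R = True.
  then (~Q | ~R) forces Q = False.
Try B = False:
  (B | ~K | Q) forces K = False.
  (~E | K) forces E = False.
  (E | M | Q) forces M = True.
  clause (B | ~M | ~R) is falsified — backtrack.
So B = True.
  then (~B | ~P) forces P = False.
Set K = True.
Set E = True.
  then (~E | M | Q) forces M = True.
Set C = True.
All clauses satisfied.

R: True, Q: False, B: True, K: True, E: True, P: False, C: True, M: True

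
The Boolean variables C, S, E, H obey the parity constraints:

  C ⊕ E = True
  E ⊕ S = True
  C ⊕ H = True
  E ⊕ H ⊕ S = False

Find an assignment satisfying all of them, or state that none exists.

C: False, S: False, E: True, H: True

C ⊕ E = F ⊕ T = True ✓
E ⊕ S = T ⊕ F = True ✓
C ⊕ H = F ⊕ T = True ✓
E ⊕ H ⊕ S = T ⊕ T ⊕ F = False ✓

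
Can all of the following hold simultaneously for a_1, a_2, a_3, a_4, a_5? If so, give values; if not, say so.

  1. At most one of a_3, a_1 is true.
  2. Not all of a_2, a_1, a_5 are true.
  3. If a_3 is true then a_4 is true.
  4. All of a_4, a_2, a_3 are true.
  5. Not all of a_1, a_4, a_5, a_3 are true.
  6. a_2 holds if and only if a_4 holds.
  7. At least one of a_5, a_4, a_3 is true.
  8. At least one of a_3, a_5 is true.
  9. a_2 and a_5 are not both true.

a_1 = False, a_2 = True, a_3 = True, a_4 = True, a_5 = False

  (1) {a_3, a_1}: 1 true — at most one ✓
  (2) {a_2, a_1, a_5}: 1/3 true — not all ✓
  (3) a_3=T ⇒ a_4: T ✓
  (4) {a_4, a_2, a_3}: all 3 true ✓
  (5) {a_1, a_4, a_5, a_3}: 2/4 true — not all ✓
  (6) a_2=T, a_4=T — same ✓
  (7) {a_5, a_4, a_3}: 2 true — at least one ✓
  (8) {a_3, a_5}: 1 true — at least one ✓
  (9) a_2=T, a_5=F — not both ✓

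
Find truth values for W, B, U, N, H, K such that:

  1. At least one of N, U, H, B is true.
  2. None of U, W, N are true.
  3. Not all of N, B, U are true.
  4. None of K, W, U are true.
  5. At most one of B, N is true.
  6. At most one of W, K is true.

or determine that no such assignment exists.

W = False, B = False, U = False, N = False, H = True, K = False

  (1) {N, U, H, B}: 1 true — at least one ✓
  (2) {U, W, N}: 0 true — none ✓
  (3) {N, B, U}: 0/3 true — not all ✓
  (4) {K, W, U}: 0 true — none ✓
  (5) {B, N}: 0 true — at most one ✓
  (6) {W, K}: 0 true — at most one ✓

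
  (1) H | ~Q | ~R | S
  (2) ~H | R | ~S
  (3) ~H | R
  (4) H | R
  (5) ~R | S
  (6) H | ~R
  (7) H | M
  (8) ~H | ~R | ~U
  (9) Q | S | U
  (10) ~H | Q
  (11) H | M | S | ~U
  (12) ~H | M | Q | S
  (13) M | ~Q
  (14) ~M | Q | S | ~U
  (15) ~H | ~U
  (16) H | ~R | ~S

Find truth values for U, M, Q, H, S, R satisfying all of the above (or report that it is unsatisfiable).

Try U = True:
  (~H | ~U) forces H = False.
  (H | R) forces R = True.
  clause (H | ~R) is falsified — backtrack.
So U = False.
Try M = False:
  (H | M) forces H = True.
  (~H | R) forces R = True.
  (~R | S) forces S = True.
  (~H | Q) forces Q = True.
  clause (M | ~Q) is falsified — backtrack.
So M = True.
Try Q = False:
  (Q | S | U) forces S = True.
  (~H | Q) forces H = False.
  (H | R) forces R = True.
  clause (H | ~R) is falsified — backtrack.
So Q = True.
Set H = True.
  then (~H | R) forces R = True.
  then (~R | S) forces S = True.
All clauses satisfied.

U=F; M=T; Q=T; H=T; S=T; R=T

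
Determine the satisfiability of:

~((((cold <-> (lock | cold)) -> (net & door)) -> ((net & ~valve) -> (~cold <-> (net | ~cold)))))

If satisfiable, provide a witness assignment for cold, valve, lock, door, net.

cold = True, valve = False, lock = False, door = True, net = True

  ~((((cold <-> (lock | cold)) -> (net & door)) -> ((net & ~valve) -> (~cold <-> (net | ~cold))))) = True
    ((cold <-> (lock | cold)) -> (net & door)) -> ((net & ~valve) -> (~cold <-> (net | ~cold))) = False
      (cold <-> (lock | cold)) -> (net & door) = True
        cold <-> (lock | cold) = True
          lock | cold = True
        net & door = True
      (net & ~valve) -> (~cold <-> (net | ~cold)) = False
        net & ~valve = True
          ~valve = True
        ~cold <-> (net | ~cold) = False
          ~cold = False
          net | ~cold = True
            ~cold = False
The formula evaluates to True.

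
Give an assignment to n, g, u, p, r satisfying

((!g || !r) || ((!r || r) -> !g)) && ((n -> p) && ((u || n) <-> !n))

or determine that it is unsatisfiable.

n = False, g = False, u = True, p = True, r = False

  (!g || !r) || ((!r || r) -> !g) = True
    !g || !r = True
      !g = True
      !r = True
    (!r || r) -> !g = True
      !r || r = True
        !r = True
      !g = True
  (n -> p) && ((u || n) <-> !n) = True
    n -> p = True
    (u || n) <-> !n = True
      u || n = True
      !n = True
Both conjuncts True, so the formula holds.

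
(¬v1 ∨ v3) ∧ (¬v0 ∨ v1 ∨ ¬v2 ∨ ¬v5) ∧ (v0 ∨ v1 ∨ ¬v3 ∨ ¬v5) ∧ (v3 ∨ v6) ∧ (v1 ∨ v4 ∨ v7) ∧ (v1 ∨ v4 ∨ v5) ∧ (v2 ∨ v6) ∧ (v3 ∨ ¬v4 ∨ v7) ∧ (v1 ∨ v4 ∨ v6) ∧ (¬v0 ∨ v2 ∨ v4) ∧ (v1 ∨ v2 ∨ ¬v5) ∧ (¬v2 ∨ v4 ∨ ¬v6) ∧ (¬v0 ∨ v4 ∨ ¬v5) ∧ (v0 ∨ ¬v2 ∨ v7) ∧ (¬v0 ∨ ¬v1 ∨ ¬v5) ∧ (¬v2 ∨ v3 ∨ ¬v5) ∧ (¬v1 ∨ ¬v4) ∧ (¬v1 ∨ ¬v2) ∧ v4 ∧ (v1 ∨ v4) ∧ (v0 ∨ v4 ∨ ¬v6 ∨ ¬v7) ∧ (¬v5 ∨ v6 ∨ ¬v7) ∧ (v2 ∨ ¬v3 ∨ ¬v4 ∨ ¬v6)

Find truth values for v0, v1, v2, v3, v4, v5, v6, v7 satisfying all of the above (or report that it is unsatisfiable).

v0=F; v1=F; v2=F; v3=F; v4=T; v5=F; v6=T; v7=T

Unit clause (v4) forces v4 = True.
In (¬v1 ∨ ¬v4) only ¬v1 is left, so v1 = False.
Set v0 = False.
Set v2 = False.
  then (v2 ∨ v6) forces v6 = True.
  then (v1 ∨ v2 ∨ ¬v5) forces v5 = False.
  then (v2 ∨ ¬v3 ∨ ¬v4 ∨ ¬v6) forces v3 = False.
  then (v3 ∨ ¬v4 ∨ v7) forces v7 = True.
All clauses satisfied.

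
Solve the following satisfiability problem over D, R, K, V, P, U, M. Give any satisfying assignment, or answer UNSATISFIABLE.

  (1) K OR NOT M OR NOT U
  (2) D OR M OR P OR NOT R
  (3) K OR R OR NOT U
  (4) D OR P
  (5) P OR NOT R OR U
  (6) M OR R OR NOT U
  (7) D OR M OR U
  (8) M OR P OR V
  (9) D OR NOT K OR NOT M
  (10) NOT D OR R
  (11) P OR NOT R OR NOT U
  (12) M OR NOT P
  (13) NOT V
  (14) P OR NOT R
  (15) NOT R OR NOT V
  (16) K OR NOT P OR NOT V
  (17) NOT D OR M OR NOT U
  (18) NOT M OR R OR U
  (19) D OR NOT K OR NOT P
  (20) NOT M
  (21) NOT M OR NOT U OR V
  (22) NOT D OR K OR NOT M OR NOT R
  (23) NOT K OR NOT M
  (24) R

Case V = True:
  Clause (NOT V) is falsified — contradiction.
Case V = False:
  (NOT M) forces M = False.
  (M OR P OR V) forces P = True.
  Clause (M OR NOT P) is falsified — contradiction.
Both cases fail, so the formula is unsatisfiable.

Unsatisfiable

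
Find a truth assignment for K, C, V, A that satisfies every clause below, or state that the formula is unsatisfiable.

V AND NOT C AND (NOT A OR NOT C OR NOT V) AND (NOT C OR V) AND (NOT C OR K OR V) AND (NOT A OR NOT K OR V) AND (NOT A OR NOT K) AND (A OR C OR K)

Unit clause (V) forces V = True.
Unit clause (NOT C) forces C = False.
Set K = True.
  then (NOT A OR NOT K) forces A = False.
Check each clause:
  (V): V holds.
  (NOT C): NOT C holds.
  (NOT A OR NOT C OR NOT V): NOT A holds.
  (NOT C OR V): NOT C holds.
  (NOT C OR K OR V): NOT C holds.
  (NOT A OR NOT K OR V): NOT A holds.
  (NOT A OR NOT K): NOT A holds.
  (A OR C OR K): K holds.
All clauses satisfied.

K=T; C=F; V=T; A=F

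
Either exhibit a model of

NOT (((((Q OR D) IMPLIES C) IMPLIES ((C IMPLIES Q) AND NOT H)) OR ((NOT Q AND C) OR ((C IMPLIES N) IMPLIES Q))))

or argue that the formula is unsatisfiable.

H: True; D: False; N: True; C: False; Q: False

  NOT (((((Q OR D) IMPLIES C) IMPLIES ((C IMPLIES Q) AND NOT H)) OR ((NOT Q AND C) OR ((C IMPLIES N) IMPLIES Q)))) = True
    (((Q OR D) IMPLIES C) IMPLIES ((C IMPLIES Q) AND NOT H)) OR ((NOT Q AND C) OR ((C IMPLIES N) IMPLIES Q)) = False
      ((Q OR D) IMPLIES C) IMPLIES ((C IMPLIES Q) AND NOT H) = False
        (Q OR D) IMPLIES C = True
          Q OR D = False
        (C IMPLIES Q) AND NOT H = False
          C IMPLIES Q = True
          NOT H = False
      (NOT Q AND C) OR ((C IMPLIES N) IMPLIES Q) = False
        NOT Q AND C = False
          NOT Q = True
        (C IMPLIES N) IMPLIES Q = False
          C IMPLIES N = True
The formula evaluates to True.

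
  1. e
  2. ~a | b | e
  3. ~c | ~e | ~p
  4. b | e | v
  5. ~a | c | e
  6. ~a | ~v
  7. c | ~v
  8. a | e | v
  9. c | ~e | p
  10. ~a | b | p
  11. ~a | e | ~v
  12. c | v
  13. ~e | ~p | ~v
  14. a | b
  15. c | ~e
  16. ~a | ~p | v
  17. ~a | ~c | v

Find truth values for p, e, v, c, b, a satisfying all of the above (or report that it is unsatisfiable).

p=F, e=T, v=T, c=T, b=T, a=F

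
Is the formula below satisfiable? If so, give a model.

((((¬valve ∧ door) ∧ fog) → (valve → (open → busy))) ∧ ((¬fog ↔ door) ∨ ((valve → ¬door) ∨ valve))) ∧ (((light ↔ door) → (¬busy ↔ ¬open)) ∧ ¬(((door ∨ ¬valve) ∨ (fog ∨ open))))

busy = True; open = False; door = False; valve = True; fog = False; light = True

  (((¬valve ∧ door) ∧ fog) → (valve → (open → busy))) ∧ ((¬fog ↔ door) ∨ ((valve → ¬door) ∨ valve)) = True
    ((¬valve ∧ door) ∧ fog) → (valve → (open → busy)) = True
      (¬valve ∧ door) ∧ fog = False
        ¬valve ∧ door = False
          ¬valve = False
      valve → (open → busy) = True
        open → busy = True
    (¬fog ↔ door) ∨ ((valve → ¬door) ∨ valve) = True
      ¬fog ↔ door = False
        ¬fog = True
      (valve → ¬door) ∨ valve = True
        valve → ¬door = True
          ¬door = True
  ((light ↔ door) → (¬busy ↔ ¬open)) ∧ ¬(((door ∨ ¬valve) ∨ (fog ∨ open))) = True
    (light ↔ door) → (¬busy ↔ ¬open) = True
      light ↔ door = False
      ¬busy ↔ ¬open = False
        ¬busy = False
        ¬open = True
    ¬(((door ∨ ¬valve) ∨ (fog ∨ open))) = True
      (door ∨ ¬valve) ∨ (fog ∨ open) = False
        door ∨ ¬valve = False
          ¬valve = False
        fog ∨ open = False
Both conjuncts True, so the formula holds.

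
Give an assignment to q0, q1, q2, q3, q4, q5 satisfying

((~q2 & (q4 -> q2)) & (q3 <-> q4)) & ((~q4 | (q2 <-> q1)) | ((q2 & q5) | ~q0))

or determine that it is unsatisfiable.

q0=F; q1=F; q2=F; q3=F; q4=F; q5=F

  (~q2 & (q4 -> q2)) & (q3 <-> q4) = True
    ~q2 & (q4 -> q2) = True
      ~q2 = True
      q4 -> q2 = True
    q3 <-> q4 = True
  (~q4 | (q2 <-> q1)) | ((q2 & q5) | ~q0) = True
    ~q4 | (q2 <-> q1) = True
      ~q4 = True
      q2 <-> q1 = True
    (q2 & q5) | ~q0 = True
      q2 & q5 = False
      ~q0 = True
Both conjuncts True, so the formula holds.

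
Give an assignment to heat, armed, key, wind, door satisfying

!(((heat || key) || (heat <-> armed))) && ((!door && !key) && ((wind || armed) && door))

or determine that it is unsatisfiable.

Case door = True: the conjunct !door is False.
Case door = False: the conjunct door is False.
Both cases fail — unsatisfiable.

Unsatisfiable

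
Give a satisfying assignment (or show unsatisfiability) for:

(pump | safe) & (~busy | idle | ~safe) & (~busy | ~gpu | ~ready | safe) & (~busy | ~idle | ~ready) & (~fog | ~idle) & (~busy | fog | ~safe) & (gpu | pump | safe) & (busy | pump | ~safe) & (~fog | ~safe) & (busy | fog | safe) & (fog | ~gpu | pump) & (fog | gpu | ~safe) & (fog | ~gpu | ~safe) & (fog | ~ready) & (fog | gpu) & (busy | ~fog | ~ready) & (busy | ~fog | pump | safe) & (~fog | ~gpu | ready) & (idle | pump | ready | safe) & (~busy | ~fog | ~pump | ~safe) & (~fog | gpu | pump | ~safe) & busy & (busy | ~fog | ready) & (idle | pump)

Unit clause (busy) forces busy = True.
Set gpu = False.
  then (fog | gpu) forces fog = True.
  then (~fog | ~idle) forces idle = False.
  then (~fog | ~safe) forces safe = False.
  then (idle | pump) forces pump = True.
Set ready = False.
All clauses satisfied.

busy: True, gpu: False, safe: False, pump: True, ready: False, fog: True, idle: False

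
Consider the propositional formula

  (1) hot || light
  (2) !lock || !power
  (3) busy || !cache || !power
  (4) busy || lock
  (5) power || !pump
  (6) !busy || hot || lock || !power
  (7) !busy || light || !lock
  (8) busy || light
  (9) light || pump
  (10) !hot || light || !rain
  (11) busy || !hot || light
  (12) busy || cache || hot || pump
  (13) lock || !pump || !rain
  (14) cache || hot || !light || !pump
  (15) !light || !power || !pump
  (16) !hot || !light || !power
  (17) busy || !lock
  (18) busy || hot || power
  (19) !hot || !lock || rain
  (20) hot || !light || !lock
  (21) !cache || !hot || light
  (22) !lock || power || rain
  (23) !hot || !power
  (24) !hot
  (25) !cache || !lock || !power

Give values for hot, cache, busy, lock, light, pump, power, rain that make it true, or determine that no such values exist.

Unit clause (!hot) forces hot = False.
In (hot || light) only light is left, so light = True.
In (hot || !light || !lock) only !lock is left, so lock = False.
In (busy || lock) only busy is left, so busy = True.
In (!busy || hot || lock || !power) only !power is left, so power = False.
In (power || !pump) only !pump is left, so pump = False.
Set cache = True.
Set rain = True.
All clauses satisfied.

hot=F, cache=T, busy=T, lock=F, light=T, pump=F, power=F, rain=T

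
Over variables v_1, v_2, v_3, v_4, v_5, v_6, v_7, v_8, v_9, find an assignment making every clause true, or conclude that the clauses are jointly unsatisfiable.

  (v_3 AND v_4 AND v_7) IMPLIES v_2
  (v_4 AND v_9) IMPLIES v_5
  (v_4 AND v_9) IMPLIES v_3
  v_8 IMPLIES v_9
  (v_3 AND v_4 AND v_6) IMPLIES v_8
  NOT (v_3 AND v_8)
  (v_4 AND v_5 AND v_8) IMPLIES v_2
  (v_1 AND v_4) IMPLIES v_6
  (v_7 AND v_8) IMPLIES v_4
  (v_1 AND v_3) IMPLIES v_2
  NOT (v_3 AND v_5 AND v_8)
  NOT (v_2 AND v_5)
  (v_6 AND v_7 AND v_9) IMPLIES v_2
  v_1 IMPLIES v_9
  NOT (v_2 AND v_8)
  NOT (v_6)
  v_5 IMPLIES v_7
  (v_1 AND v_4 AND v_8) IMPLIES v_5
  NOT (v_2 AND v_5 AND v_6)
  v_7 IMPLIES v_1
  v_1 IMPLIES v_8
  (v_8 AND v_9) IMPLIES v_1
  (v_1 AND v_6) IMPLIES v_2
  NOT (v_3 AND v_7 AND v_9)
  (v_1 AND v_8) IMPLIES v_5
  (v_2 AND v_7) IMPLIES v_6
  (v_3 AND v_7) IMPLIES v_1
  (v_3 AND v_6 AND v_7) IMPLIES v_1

Unit clause (NOT v_6) forces v_6 = False.
Set v_1 = False.
  then (v_1 OR NOT v_7) forces v_7 = False.
  then (NOT v_5 OR v_7) forces v_5 = False.
Set v_2 = True.
  then (NOT v_2 OR NOT v_8) forces v_8 = False.
Set v_3 = False.
Set v_4 = False.
Set v_9 = True.
All clauses satisfied.

v_1 = False, v_2 = True, v_3 = False, v_4 = False, v_5 = False, v_6 = False, v_7 = False, v_8 = False, v_9 = True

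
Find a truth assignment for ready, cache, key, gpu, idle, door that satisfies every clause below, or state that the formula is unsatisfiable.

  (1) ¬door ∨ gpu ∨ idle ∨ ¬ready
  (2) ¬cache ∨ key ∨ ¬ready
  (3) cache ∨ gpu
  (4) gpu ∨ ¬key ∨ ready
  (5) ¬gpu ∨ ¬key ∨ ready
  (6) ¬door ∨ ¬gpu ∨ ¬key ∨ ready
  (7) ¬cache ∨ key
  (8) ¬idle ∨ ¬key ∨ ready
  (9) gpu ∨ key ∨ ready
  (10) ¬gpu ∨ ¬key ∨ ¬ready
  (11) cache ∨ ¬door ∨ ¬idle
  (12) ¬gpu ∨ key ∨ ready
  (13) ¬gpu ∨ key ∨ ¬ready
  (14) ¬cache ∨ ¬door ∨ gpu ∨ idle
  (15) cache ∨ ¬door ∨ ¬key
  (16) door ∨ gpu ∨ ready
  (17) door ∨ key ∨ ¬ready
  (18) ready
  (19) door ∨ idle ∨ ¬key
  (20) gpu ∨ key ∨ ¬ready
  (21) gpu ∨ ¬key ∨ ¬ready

Case key = True:
  (ready) forces ready = True.
  (¬gpu ∨ ¬key ∨ ¬ready) forces gpu = False.
  Clause (gpu ∨ ¬key ∨ ¬ready) is falsified — contradiction.
Case key = False:
  (¬cache ∨ key) forces cache = False.
  (cache ∨ gpu) forces gpu = True.
  (¬gpu ∨ key ∨ ready) forces ready = True.
  Clause (¬gpu ∨ key ∨ ¬ready) is falsified — contradiction.
Both cases fail, so the formula is unsatisfiable.

Unsatisfiable — no assignment works.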